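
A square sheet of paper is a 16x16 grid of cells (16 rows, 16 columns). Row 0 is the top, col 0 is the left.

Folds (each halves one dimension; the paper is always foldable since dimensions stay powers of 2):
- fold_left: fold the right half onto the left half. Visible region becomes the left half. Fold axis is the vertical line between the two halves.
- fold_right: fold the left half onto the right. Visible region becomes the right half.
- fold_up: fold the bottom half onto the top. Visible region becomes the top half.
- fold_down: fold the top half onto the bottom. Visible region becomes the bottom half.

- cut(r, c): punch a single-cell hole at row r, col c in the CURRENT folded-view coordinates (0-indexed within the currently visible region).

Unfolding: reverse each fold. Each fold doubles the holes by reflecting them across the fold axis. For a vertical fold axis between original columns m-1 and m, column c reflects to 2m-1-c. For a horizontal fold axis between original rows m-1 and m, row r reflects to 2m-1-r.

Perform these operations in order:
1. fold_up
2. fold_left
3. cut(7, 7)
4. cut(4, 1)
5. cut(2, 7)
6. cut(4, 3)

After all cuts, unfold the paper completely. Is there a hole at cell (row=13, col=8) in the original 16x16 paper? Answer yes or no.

Answer: yes

Derivation:
Op 1 fold_up: fold axis h@8; visible region now rows[0,8) x cols[0,16) = 8x16
Op 2 fold_left: fold axis v@8; visible region now rows[0,8) x cols[0,8) = 8x8
Op 3 cut(7, 7): punch at orig (7,7); cuts so far [(7, 7)]; region rows[0,8) x cols[0,8) = 8x8
Op 4 cut(4, 1): punch at orig (4,1); cuts so far [(4, 1), (7, 7)]; region rows[0,8) x cols[0,8) = 8x8
Op 5 cut(2, 7): punch at orig (2,7); cuts so far [(2, 7), (4, 1), (7, 7)]; region rows[0,8) x cols[0,8) = 8x8
Op 6 cut(4, 3): punch at orig (4,3); cuts so far [(2, 7), (4, 1), (4, 3), (7, 7)]; region rows[0,8) x cols[0,8) = 8x8
Unfold 1 (reflect across v@8): 8 holes -> [(2, 7), (2, 8), (4, 1), (4, 3), (4, 12), (4, 14), (7, 7), (7, 8)]
Unfold 2 (reflect across h@8): 16 holes -> [(2, 7), (2, 8), (4, 1), (4, 3), (4, 12), (4, 14), (7, 7), (7, 8), (8, 7), (8, 8), (11, 1), (11, 3), (11, 12), (11, 14), (13, 7), (13, 8)]
Holes: [(2, 7), (2, 8), (4, 1), (4, 3), (4, 12), (4, 14), (7, 7), (7, 8), (8, 7), (8, 8), (11, 1), (11, 3), (11, 12), (11, 14), (13, 7), (13, 8)]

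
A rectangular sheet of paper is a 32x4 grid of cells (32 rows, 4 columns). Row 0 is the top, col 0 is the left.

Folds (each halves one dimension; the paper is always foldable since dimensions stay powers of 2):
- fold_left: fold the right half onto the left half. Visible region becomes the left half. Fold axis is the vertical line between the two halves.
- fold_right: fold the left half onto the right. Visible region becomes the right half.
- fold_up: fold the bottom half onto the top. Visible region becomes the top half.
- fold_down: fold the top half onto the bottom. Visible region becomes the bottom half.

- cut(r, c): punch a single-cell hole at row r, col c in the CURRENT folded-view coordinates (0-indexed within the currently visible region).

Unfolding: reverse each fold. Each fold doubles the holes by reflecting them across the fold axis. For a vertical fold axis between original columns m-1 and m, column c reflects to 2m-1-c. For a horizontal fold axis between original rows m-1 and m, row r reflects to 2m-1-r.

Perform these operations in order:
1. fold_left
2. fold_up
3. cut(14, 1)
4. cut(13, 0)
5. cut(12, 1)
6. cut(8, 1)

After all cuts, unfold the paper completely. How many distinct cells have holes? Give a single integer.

Answer: 16

Derivation:
Op 1 fold_left: fold axis v@2; visible region now rows[0,32) x cols[0,2) = 32x2
Op 2 fold_up: fold axis h@16; visible region now rows[0,16) x cols[0,2) = 16x2
Op 3 cut(14, 1): punch at orig (14,1); cuts so far [(14, 1)]; region rows[0,16) x cols[0,2) = 16x2
Op 4 cut(13, 0): punch at orig (13,0); cuts so far [(13, 0), (14, 1)]; region rows[0,16) x cols[0,2) = 16x2
Op 5 cut(12, 1): punch at orig (12,1); cuts so far [(12, 1), (13, 0), (14, 1)]; region rows[0,16) x cols[0,2) = 16x2
Op 6 cut(8, 1): punch at orig (8,1); cuts so far [(8, 1), (12, 1), (13, 0), (14, 1)]; region rows[0,16) x cols[0,2) = 16x2
Unfold 1 (reflect across h@16): 8 holes -> [(8, 1), (12, 1), (13, 0), (14, 1), (17, 1), (18, 0), (19, 1), (23, 1)]
Unfold 2 (reflect across v@2): 16 holes -> [(8, 1), (8, 2), (12, 1), (12, 2), (13, 0), (13, 3), (14, 1), (14, 2), (17, 1), (17, 2), (18, 0), (18, 3), (19, 1), (19, 2), (23, 1), (23, 2)]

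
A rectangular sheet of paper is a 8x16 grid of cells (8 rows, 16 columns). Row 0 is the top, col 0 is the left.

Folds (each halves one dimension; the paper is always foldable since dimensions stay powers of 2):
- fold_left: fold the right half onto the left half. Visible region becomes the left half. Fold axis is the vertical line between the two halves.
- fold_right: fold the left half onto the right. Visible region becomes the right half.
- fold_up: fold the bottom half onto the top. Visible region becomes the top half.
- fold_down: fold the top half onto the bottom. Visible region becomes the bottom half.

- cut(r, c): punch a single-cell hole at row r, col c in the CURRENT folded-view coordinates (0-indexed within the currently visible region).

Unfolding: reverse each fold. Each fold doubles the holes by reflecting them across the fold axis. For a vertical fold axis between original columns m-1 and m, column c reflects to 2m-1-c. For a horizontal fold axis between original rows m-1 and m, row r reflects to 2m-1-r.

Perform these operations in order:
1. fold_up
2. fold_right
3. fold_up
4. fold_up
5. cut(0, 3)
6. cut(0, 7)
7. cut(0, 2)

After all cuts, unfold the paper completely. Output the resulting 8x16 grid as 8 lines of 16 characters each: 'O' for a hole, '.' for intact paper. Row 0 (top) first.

Answer: O...OO....OO...O
O...OO....OO...O
O...OO....OO...O
O...OO....OO...O
O...OO....OO...O
O...OO....OO...O
O...OO....OO...O
O...OO....OO...O

Derivation:
Op 1 fold_up: fold axis h@4; visible region now rows[0,4) x cols[0,16) = 4x16
Op 2 fold_right: fold axis v@8; visible region now rows[0,4) x cols[8,16) = 4x8
Op 3 fold_up: fold axis h@2; visible region now rows[0,2) x cols[8,16) = 2x8
Op 4 fold_up: fold axis h@1; visible region now rows[0,1) x cols[8,16) = 1x8
Op 5 cut(0, 3): punch at orig (0,11); cuts so far [(0, 11)]; region rows[0,1) x cols[8,16) = 1x8
Op 6 cut(0, 7): punch at orig (0,15); cuts so far [(0, 11), (0, 15)]; region rows[0,1) x cols[8,16) = 1x8
Op 7 cut(0, 2): punch at orig (0,10); cuts so far [(0, 10), (0, 11), (0, 15)]; region rows[0,1) x cols[8,16) = 1x8
Unfold 1 (reflect across h@1): 6 holes -> [(0, 10), (0, 11), (0, 15), (1, 10), (1, 11), (1, 15)]
Unfold 2 (reflect across h@2): 12 holes -> [(0, 10), (0, 11), (0, 15), (1, 10), (1, 11), (1, 15), (2, 10), (2, 11), (2, 15), (3, 10), (3, 11), (3, 15)]
Unfold 3 (reflect across v@8): 24 holes -> [(0, 0), (0, 4), (0, 5), (0, 10), (0, 11), (0, 15), (1, 0), (1, 4), (1, 5), (1, 10), (1, 11), (1, 15), (2, 0), (2, 4), (2, 5), (2, 10), (2, 11), (2, 15), (3, 0), (3, 4), (3, 5), (3, 10), (3, 11), (3, 15)]
Unfold 4 (reflect across h@4): 48 holes -> [(0, 0), (0, 4), (0, 5), (0, 10), (0, 11), (0, 15), (1, 0), (1, 4), (1, 5), (1, 10), (1, 11), (1, 15), (2, 0), (2, 4), (2, 5), (2, 10), (2, 11), (2, 15), (3, 0), (3, 4), (3, 5), (3, 10), (3, 11), (3, 15), (4, 0), (4, 4), (4, 5), (4, 10), (4, 11), (4, 15), (5, 0), (5, 4), (5, 5), (5, 10), (5, 11), (5, 15), (6, 0), (6, 4), (6, 5), (6, 10), (6, 11), (6, 15), (7, 0), (7, 4), (7, 5), (7, 10), (7, 11), (7, 15)]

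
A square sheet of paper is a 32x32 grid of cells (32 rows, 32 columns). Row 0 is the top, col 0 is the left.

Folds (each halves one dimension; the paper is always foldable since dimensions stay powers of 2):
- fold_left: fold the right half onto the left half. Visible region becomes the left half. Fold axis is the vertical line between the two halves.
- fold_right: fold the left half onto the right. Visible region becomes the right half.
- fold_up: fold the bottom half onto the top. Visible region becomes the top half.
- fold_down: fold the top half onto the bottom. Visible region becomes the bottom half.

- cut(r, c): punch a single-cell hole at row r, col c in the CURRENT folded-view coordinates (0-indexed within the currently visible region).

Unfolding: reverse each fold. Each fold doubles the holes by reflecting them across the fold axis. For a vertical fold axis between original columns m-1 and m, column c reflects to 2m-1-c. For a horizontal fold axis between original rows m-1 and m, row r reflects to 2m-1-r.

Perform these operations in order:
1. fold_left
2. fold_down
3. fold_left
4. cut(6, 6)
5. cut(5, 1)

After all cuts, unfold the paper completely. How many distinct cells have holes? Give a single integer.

Op 1 fold_left: fold axis v@16; visible region now rows[0,32) x cols[0,16) = 32x16
Op 2 fold_down: fold axis h@16; visible region now rows[16,32) x cols[0,16) = 16x16
Op 3 fold_left: fold axis v@8; visible region now rows[16,32) x cols[0,8) = 16x8
Op 4 cut(6, 6): punch at orig (22,6); cuts so far [(22, 6)]; region rows[16,32) x cols[0,8) = 16x8
Op 5 cut(5, 1): punch at orig (21,1); cuts so far [(21, 1), (22, 6)]; region rows[16,32) x cols[0,8) = 16x8
Unfold 1 (reflect across v@8): 4 holes -> [(21, 1), (21, 14), (22, 6), (22, 9)]
Unfold 2 (reflect across h@16): 8 holes -> [(9, 6), (9, 9), (10, 1), (10, 14), (21, 1), (21, 14), (22, 6), (22, 9)]
Unfold 3 (reflect across v@16): 16 holes -> [(9, 6), (9, 9), (9, 22), (9, 25), (10, 1), (10, 14), (10, 17), (10, 30), (21, 1), (21, 14), (21, 17), (21, 30), (22, 6), (22, 9), (22, 22), (22, 25)]

Answer: 16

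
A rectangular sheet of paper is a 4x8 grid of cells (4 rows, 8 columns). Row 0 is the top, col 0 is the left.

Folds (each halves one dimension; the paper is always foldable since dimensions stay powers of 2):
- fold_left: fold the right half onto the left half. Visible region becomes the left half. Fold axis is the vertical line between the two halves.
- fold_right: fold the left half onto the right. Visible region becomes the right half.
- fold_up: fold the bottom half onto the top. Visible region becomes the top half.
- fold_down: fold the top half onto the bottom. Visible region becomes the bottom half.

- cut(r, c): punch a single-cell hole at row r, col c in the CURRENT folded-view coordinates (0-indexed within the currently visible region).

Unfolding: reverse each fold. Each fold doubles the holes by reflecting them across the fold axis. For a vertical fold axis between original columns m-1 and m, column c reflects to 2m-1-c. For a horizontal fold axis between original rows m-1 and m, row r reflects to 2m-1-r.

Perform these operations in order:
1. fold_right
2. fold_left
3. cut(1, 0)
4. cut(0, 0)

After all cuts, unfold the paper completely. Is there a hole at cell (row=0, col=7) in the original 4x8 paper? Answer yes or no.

Answer: yes

Derivation:
Op 1 fold_right: fold axis v@4; visible region now rows[0,4) x cols[4,8) = 4x4
Op 2 fold_left: fold axis v@6; visible region now rows[0,4) x cols[4,6) = 4x2
Op 3 cut(1, 0): punch at orig (1,4); cuts so far [(1, 4)]; region rows[0,4) x cols[4,6) = 4x2
Op 4 cut(0, 0): punch at orig (0,4); cuts so far [(0, 4), (1, 4)]; region rows[0,4) x cols[4,6) = 4x2
Unfold 1 (reflect across v@6): 4 holes -> [(0, 4), (0, 7), (1, 4), (1, 7)]
Unfold 2 (reflect across v@4): 8 holes -> [(0, 0), (0, 3), (0, 4), (0, 7), (1, 0), (1, 3), (1, 4), (1, 7)]
Holes: [(0, 0), (0, 3), (0, 4), (0, 7), (1, 0), (1, 3), (1, 4), (1, 7)]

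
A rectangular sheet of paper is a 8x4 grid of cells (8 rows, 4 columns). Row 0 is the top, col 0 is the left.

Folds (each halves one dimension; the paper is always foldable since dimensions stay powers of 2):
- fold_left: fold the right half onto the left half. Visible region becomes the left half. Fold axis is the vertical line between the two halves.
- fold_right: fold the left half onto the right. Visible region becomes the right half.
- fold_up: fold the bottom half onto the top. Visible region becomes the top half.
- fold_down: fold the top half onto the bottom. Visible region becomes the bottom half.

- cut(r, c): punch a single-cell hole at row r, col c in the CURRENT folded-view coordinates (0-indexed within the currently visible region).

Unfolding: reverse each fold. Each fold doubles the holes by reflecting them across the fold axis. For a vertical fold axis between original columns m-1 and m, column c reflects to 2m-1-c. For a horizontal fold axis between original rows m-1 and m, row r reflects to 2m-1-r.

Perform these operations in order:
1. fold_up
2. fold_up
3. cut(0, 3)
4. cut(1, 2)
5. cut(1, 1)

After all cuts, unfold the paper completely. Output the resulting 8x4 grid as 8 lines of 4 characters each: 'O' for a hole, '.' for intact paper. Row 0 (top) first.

Answer: ...O
.OO.
.OO.
...O
...O
.OO.
.OO.
...O

Derivation:
Op 1 fold_up: fold axis h@4; visible region now rows[0,4) x cols[0,4) = 4x4
Op 2 fold_up: fold axis h@2; visible region now rows[0,2) x cols[0,4) = 2x4
Op 3 cut(0, 3): punch at orig (0,3); cuts so far [(0, 3)]; region rows[0,2) x cols[0,4) = 2x4
Op 4 cut(1, 2): punch at orig (1,2); cuts so far [(0, 3), (1, 2)]; region rows[0,2) x cols[0,4) = 2x4
Op 5 cut(1, 1): punch at orig (1,1); cuts so far [(0, 3), (1, 1), (1, 2)]; region rows[0,2) x cols[0,4) = 2x4
Unfold 1 (reflect across h@2): 6 holes -> [(0, 3), (1, 1), (1, 2), (2, 1), (2, 2), (3, 3)]
Unfold 2 (reflect across h@4): 12 holes -> [(0, 3), (1, 1), (1, 2), (2, 1), (2, 2), (3, 3), (4, 3), (5, 1), (5, 2), (6, 1), (6, 2), (7, 3)]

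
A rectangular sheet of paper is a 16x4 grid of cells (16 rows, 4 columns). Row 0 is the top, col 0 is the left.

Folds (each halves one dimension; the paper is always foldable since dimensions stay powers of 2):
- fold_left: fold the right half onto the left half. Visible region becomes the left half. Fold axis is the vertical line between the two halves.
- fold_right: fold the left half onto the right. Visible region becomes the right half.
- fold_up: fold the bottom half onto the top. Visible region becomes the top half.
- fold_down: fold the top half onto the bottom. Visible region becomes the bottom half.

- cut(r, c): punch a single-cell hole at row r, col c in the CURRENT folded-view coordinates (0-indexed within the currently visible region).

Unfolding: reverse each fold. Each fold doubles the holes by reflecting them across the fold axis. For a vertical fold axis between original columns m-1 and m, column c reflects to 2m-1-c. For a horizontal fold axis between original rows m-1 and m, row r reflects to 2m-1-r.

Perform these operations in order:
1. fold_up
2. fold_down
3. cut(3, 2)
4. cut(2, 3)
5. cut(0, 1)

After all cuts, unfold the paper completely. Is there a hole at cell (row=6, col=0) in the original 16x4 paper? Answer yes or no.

Answer: no

Derivation:
Op 1 fold_up: fold axis h@8; visible region now rows[0,8) x cols[0,4) = 8x4
Op 2 fold_down: fold axis h@4; visible region now rows[4,8) x cols[0,4) = 4x4
Op 3 cut(3, 2): punch at orig (7,2); cuts so far [(7, 2)]; region rows[4,8) x cols[0,4) = 4x4
Op 4 cut(2, 3): punch at orig (6,3); cuts so far [(6, 3), (7, 2)]; region rows[4,8) x cols[0,4) = 4x4
Op 5 cut(0, 1): punch at orig (4,1); cuts so far [(4, 1), (6, 3), (7, 2)]; region rows[4,8) x cols[0,4) = 4x4
Unfold 1 (reflect across h@4): 6 holes -> [(0, 2), (1, 3), (3, 1), (4, 1), (6, 3), (7, 2)]
Unfold 2 (reflect across h@8): 12 holes -> [(0, 2), (1, 3), (3, 1), (4, 1), (6, 3), (7, 2), (8, 2), (9, 3), (11, 1), (12, 1), (14, 3), (15, 2)]
Holes: [(0, 2), (1, 3), (3, 1), (4, 1), (6, 3), (7, 2), (8, 2), (9, 3), (11, 1), (12, 1), (14, 3), (15, 2)]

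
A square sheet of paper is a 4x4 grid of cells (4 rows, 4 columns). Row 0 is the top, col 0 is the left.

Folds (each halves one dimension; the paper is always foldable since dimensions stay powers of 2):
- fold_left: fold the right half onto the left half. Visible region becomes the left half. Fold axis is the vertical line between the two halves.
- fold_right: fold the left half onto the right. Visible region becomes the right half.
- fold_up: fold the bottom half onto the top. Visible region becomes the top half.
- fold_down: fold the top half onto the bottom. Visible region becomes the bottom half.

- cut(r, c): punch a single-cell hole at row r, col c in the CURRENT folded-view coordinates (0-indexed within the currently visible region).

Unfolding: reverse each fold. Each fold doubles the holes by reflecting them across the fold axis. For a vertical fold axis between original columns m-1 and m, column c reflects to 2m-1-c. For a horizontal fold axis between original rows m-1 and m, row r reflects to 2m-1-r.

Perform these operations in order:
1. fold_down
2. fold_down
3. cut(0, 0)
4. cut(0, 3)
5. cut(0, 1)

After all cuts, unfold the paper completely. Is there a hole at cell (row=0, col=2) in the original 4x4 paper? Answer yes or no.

Op 1 fold_down: fold axis h@2; visible region now rows[2,4) x cols[0,4) = 2x4
Op 2 fold_down: fold axis h@3; visible region now rows[3,4) x cols[0,4) = 1x4
Op 3 cut(0, 0): punch at orig (3,0); cuts so far [(3, 0)]; region rows[3,4) x cols[0,4) = 1x4
Op 4 cut(0, 3): punch at orig (3,3); cuts so far [(3, 0), (3, 3)]; region rows[3,4) x cols[0,4) = 1x4
Op 5 cut(0, 1): punch at orig (3,1); cuts so far [(3, 0), (3, 1), (3, 3)]; region rows[3,4) x cols[0,4) = 1x4
Unfold 1 (reflect across h@3): 6 holes -> [(2, 0), (2, 1), (2, 3), (3, 0), (3, 1), (3, 3)]
Unfold 2 (reflect across h@2): 12 holes -> [(0, 0), (0, 1), (0, 3), (1, 0), (1, 1), (1, 3), (2, 0), (2, 1), (2, 3), (3, 0), (3, 1), (3, 3)]
Holes: [(0, 0), (0, 1), (0, 3), (1, 0), (1, 1), (1, 3), (2, 0), (2, 1), (2, 3), (3, 0), (3, 1), (3, 3)]

Answer: no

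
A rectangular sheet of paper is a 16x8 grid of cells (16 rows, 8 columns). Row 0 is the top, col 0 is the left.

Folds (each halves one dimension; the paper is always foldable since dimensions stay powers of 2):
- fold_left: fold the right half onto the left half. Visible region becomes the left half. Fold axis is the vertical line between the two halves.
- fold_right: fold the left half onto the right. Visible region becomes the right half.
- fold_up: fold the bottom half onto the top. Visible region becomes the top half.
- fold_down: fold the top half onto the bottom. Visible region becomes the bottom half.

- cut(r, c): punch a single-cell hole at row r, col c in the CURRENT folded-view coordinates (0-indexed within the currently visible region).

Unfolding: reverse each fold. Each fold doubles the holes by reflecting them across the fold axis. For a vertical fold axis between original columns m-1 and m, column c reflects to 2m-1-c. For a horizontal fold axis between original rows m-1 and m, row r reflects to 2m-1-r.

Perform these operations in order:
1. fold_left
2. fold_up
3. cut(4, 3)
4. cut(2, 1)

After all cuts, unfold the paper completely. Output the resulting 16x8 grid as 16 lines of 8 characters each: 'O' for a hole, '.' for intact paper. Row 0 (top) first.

Answer: ........
........
.O....O.
........
...OO...
........
........
........
........
........
........
...OO...
........
.O....O.
........
........

Derivation:
Op 1 fold_left: fold axis v@4; visible region now rows[0,16) x cols[0,4) = 16x4
Op 2 fold_up: fold axis h@8; visible region now rows[0,8) x cols[0,4) = 8x4
Op 3 cut(4, 3): punch at orig (4,3); cuts so far [(4, 3)]; region rows[0,8) x cols[0,4) = 8x4
Op 4 cut(2, 1): punch at orig (2,1); cuts so far [(2, 1), (4, 3)]; region rows[0,8) x cols[0,4) = 8x4
Unfold 1 (reflect across h@8): 4 holes -> [(2, 1), (4, 3), (11, 3), (13, 1)]
Unfold 2 (reflect across v@4): 8 holes -> [(2, 1), (2, 6), (4, 3), (4, 4), (11, 3), (11, 4), (13, 1), (13, 6)]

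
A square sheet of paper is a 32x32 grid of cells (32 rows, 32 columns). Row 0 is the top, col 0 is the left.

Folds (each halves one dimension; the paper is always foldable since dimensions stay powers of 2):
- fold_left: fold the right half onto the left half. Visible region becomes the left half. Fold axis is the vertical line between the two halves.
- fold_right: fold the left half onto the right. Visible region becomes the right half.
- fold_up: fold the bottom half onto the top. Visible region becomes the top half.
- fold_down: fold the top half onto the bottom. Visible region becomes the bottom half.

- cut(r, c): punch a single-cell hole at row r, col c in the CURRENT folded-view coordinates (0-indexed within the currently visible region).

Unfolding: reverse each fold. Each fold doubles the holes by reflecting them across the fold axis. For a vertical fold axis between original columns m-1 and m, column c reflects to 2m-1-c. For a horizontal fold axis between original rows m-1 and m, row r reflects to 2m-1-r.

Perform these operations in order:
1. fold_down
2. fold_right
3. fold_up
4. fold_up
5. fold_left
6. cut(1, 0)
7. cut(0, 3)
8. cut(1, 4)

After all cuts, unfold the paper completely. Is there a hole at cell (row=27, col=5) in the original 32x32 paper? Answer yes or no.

Answer: no

Derivation:
Op 1 fold_down: fold axis h@16; visible region now rows[16,32) x cols[0,32) = 16x32
Op 2 fold_right: fold axis v@16; visible region now rows[16,32) x cols[16,32) = 16x16
Op 3 fold_up: fold axis h@24; visible region now rows[16,24) x cols[16,32) = 8x16
Op 4 fold_up: fold axis h@20; visible region now rows[16,20) x cols[16,32) = 4x16
Op 5 fold_left: fold axis v@24; visible region now rows[16,20) x cols[16,24) = 4x8
Op 6 cut(1, 0): punch at orig (17,16); cuts so far [(17, 16)]; region rows[16,20) x cols[16,24) = 4x8
Op 7 cut(0, 3): punch at orig (16,19); cuts so far [(16, 19), (17, 16)]; region rows[16,20) x cols[16,24) = 4x8
Op 8 cut(1, 4): punch at orig (17,20); cuts so far [(16, 19), (17, 16), (17, 20)]; region rows[16,20) x cols[16,24) = 4x8
Unfold 1 (reflect across v@24): 6 holes -> [(16, 19), (16, 28), (17, 16), (17, 20), (17, 27), (17, 31)]
Unfold 2 (reflect across h@20): 12 holes -> [(16, 19), (16, 28), (17, 16), (17, 20), (17, 27), (17, 31), (22, 16), (22, 20), (22, 27), (22, 31), (23, 19), (23, 28)]
Unfold 3 (reflect across h@24): 24 holes -> [(16, 19), (16, 28), (17, 16), (17, 20), (17, 27), (17, 31), (22, 16), (22, 20), (22, 27), (22, 31), (23, 19), (23, 28), (24, 19), (24, 28), (25, 16), (25, 20), (25, 27), (25, 31), (30, 16), (30, 20), (30, 27), (30, 31), (31, 19), (31, 28)]
Unfold 4 (reflect across v@16): 48 holes -> [(16, 3), (16, 12), (16, 19), (16, 28), (17, 0), (17, 4), (17, 11), (17, 15), (17, 16), (17, 20), (17, 27), (17, 31), (22, 0), (22, 4), (22, 11), (22, 15), (22, 16), (22, 20), (22, 27), (22, 31), (23, 3), (23, 12), (23, 19), (23, 28), (24, 3), (24, 12), (24, 19), (24, 28), (25, 0), (25, 4), (25, 11), (25, 15), (25, 16), (25, 20), (25, 27), (25, 31), (30, 0), (30, 4), (30, 11), (30, 15), (30, 16), (30, 20), (30, 27), (30, 31), (31, 3), (31, 12), (31, 19), (31, 28)]
Unfold 5 (reflect across h@16): 96 holes -> [(0, 3), (0, 12), (0, 19), (0, 28), (1, 0), (1, 4), (1, 11), (1, 15), (1, 16), (1, 20), (1, 27), (1, 31), (6, 0), (6, 4), (6, 11), (6, 15), (6, 16), (6, 20), (6, 27), (6, 31), (7, 3), (7, 12), (7, 19), (7, 28), (8, 3), (8, 12), (8, 19), (8, 28), (9, 0), (9, 4), (9, 11), (9, 15), (9, 16), (9, 20), (9, 27), (9, 31), (14, 0), (14, 4), (14, 11), (14, 15), (14, 16), (14, 20), (14, 27), (14, 31), (15, 3), (15, 12), (15, 19), (15, 28), (16, 3), (16, 12), (16, 19), (16, 28), (17, 0), (17, 4), (17, 11), (17, 15), (17, 16), (17, 20), (17, 27), (17, 31), (22, 0), (22, 4), (22, 11), (22, 15), (22, 16), (22, 20), (22, 27), (22, 31), (23, 3), (23, 12), (23, 19), (23, 28), (24, 3), (24, 12), (24, 19), (24, 28), (25, 0), (25, 4), (25, 11), (25, 15), (25, 16), (25, 20), (25, 27), (25, 31), (30, 0), (30, 4), (30, 11), (30, 15), (30, 16), (30, 20), (30, 27), (30, 31), (31, 3), (31, 12), (31, 19), (31, 28)]
Holes: [(0, 3), (0, 12), (0, 19), (0, 28), (1, 0), (1, 4), (1, 11), (1, 15), (1, 16), (1, 20), (1, 27), (1, 31), (6, 0), (6, 4), (6, 11), (6, 15), (6, 16), (6, 20), (6, 27), (6, 31), (7, 3), (7, 12), (7, 19), (7, 28), (8, 3), (8, 12), (8, 19), (8, 28), (9, 0), (9, 4), (9, 11), (9, 15), (9, 16), (9, 20), (9, 27), (9, 31), (14, 0), (14, 4), (14, 11), (14, 15), (14, 16), (14, 20), (14, 27), (14, 31), (15, 3), (15, 12), (15, 19), (15, 28), (16, 3), (16, 12), (16, 19), (16, 28), (17, 0), (17, 4), (17, 11), (17, 15), (17, 16), (17, 20), (17, 27), (17, 31), (22, 0), (22, 4), (22, 11), (22, 15), (22, 16), (22, 20), (22, 27), (22, 31), (23, 3), (23, 12), (23, 19), (23, 28), (24, 3), (24, 12), (24, 19), (24, 28), (25, 0), (25, 4), (25, 11), (25, 15), (25, 16), (25, 20), (25, 27), (25, 31), (30, 0), (30, 4), (30, 11), (30, 15), (30, 16), (30, 20), (30, 27), (30, 31), (31, 3), (31, 12), (31, 19), (31, 28)]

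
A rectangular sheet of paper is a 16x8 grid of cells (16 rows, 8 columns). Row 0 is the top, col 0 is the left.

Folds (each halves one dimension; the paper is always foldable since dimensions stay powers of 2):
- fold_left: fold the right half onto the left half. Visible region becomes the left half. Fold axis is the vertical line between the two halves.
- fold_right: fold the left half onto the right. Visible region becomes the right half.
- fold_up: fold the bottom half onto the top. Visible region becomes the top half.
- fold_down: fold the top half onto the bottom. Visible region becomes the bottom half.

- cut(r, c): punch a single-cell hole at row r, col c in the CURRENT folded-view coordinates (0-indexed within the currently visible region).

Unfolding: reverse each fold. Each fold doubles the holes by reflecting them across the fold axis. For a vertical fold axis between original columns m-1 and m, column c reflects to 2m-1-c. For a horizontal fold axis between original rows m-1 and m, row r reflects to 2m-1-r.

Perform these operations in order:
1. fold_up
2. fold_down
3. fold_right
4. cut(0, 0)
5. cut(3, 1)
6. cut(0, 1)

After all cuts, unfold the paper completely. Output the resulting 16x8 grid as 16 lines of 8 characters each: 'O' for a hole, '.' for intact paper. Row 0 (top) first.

Op 1 fold_up: fold axis h@8; visible region now rows[0,8) x cols[0,8) = 8x8
Op 2 fold_down: fold axis h@4; visible region now rows[4,8) x cols[0,8) = 4x8
Op 3 fold_right: fold axis v@4; visible region now rows[4,8) x cols[4,8) = 4x4
Op 4 cut(0, 0): punch at orig (4,4); cuts so far [(4, 4)]; region rows[4,8) x cols[4,8) = 4x4
Op 5 cut(3, 1): punch at orig (7,5); cuts so far [(4, 4), (7, 5)]; region rows[4,8) x cols[4,8) = 4x4
Op 6 cut(0, 1): punch at orig (4,5); cuts so far [(4, 4), (4, 5), (7, 5)]; region rows[4,8) x cols[4,8) = 4x4
Unfold 1 (reflect across v@4): 6 holes -> [(4, 2), (4, 3), (4, 4), (4, 5), (7, 2), (7, 5)]
Unfold 2 (reflect across h@4): 12 holes -> [(0, 2), (0, 5), (3, 2), (3, 3), (3, 4), (3, 5), (4, 2), (4, 3), (4, 4), (4, 5), (7, 2), (7, 5)]
Unfold 3 (reflect across h@8): 24 holes -> [(0, 2), (0, 5), (3, 2), (3, 3), (3, 4), (3, 5), (4, 2), (4, 3), (4, 4), (4, 5), (7, 2), (7, 5), (8, 2), (8, 5), (11, 2), (11, 3), (11, 4), (11, 5), (12, 2), (12, 3), (12, 4), (12, 5), (15, 2), (15, 5)]

Answer: ..O..O..
........
........
..OOOO..
..OOOO..
........
........
..O..O..
..O..O..
........
........
..OOOO..
..OOOO..
........
........
..O..O..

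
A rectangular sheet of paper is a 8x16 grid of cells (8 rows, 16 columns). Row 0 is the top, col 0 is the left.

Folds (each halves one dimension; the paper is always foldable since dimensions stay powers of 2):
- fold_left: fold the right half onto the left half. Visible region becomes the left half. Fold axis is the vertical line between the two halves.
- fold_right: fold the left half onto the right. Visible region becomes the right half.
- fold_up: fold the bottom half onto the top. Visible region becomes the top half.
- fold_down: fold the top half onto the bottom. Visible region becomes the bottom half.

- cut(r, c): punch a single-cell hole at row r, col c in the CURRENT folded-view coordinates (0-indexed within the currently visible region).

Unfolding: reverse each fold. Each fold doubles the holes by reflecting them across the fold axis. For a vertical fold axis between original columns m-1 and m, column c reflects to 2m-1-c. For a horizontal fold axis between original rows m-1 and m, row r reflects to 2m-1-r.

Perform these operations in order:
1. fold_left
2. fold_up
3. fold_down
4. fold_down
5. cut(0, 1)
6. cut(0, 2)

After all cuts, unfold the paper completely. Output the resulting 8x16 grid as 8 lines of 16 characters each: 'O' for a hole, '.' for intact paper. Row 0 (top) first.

Answer: .OO..........OO.
.OO..........OO.
.OO..........OO.
.OO..........OO.
.OO..........OO.
.OO..........OO.
.OO..........OO.
.OO..........OO.

Derivation:
Op 1 fold_left: fold axis v@8; visible region now rows[0,8) x cols[0,8) = 8x8
Op 2 fold_up: fold axis h@4; visible region now rows[0,4) x cols[0,8) = 4x8
Op 3 fold_down: fold axis h@2; visible region now rows[2,4) x cols[0,8) = 2x8
Op 4 fold_down: fold axis h@3; visible region now rows[3,4) x cols[0,8) = 1x8
Op 5 cut(0, 1): punch at orig (3,1); cuts so far [(3, 1)]; region rows[3,4) x cols[0,8) = 1x8
Op 6 cut(0, 2): punch at orig (3,2); cuts so far [(3, 1), (3, 2)]; region rows[3,4) x cols[0,8) = 1x8
Unfold 1 (reflect across h@3): 4 holes -> [(2, 1), (2, 2), (3, 1), (3, 2)]
Unfold 2 (reflect across h@2): 8 holes -> [(0, 1), (0, 2), (1, 1), (1, 2), (2, 1), (2, 2), (3, 1), (3, 2)]
Unfold 3 (reflect across h@4): 16 holes -> [(0, 1), (0, 2), (1, 1), (1, 2), (2, 1), (2, 2), (3, 1), (3, 2), (4, 1), (4, 2), (5, 1), (5, 2), (6, 1), (6, 2), (7, 1), (7, 2)]
Unfold 4 (reflect across v@8): 32 holes -> [(0, 1), (0, 2), (0, 13), (0, 14), (1, 1), (1, 2), (1, 13), (1, 14), (2, 1), (2, 2), (2, 13), (2, 14), (3, 1), (3, 2), (3, 13), (3, 14), (4, 1), (4, 2), (4, 13), (4, 14), (5, 1), (5, 2), (5, 13), (5, 14), (6, 1), (6, 2), (6, 13), (6, 14), (7, 1), (7, 2), (7, 13), (7, 14)]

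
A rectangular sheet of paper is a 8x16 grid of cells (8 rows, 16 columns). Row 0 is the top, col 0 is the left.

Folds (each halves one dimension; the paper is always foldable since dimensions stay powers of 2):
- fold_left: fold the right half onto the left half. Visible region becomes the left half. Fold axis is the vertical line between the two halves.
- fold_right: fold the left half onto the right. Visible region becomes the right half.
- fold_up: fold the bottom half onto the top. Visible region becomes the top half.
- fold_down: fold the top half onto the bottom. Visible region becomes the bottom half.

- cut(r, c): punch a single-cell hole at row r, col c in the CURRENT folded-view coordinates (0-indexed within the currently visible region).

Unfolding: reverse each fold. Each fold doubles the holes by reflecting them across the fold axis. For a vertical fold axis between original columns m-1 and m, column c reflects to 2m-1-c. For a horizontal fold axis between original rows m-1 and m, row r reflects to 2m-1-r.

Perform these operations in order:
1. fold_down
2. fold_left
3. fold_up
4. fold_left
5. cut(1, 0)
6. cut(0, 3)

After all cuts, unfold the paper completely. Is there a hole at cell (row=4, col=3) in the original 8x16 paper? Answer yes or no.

Answer: yes

Derivation:
Op 1 fold_down: fold axis h@4; visible region now rows[4,8) x cols[0,16) = 4x16
Op 2 fold_left: fold axis v@8; visible region now rows[4,8) x cols[0,8) = 4x8
Op 3 fold_up: fold axis h@6; visible region now rows[4,6) x cols[0,8) = 2x8
Op 4 fold_left: fold axis v@4; visible region now rows[4,6) x cols[0,4) = 2x4
Op 5 cut(1, 0): punch at orig (5,0); cuts so far [(5, 0)]; region rows[4,6) x cols[0,4) = 2x4
Op 6 cut(0, 3): punch at orig (4,3); cuts so far [(4, 3), (5, 0)]; region rows[4,6) x cols[0,4) = 2x4
Unfold 1 (reflect across v@4): 4 holes -> [(4, 3), (4, 4), (5, 0), (5, 7)]
Unfold 2 (reflect across h@6): 8 holes -> [(4, 3), (4, 4), (5, 0), (5, 7), (6, 0), (6, 7), (7, 3), (7, 4)]
Unfold 3 (reflect across v@8): 16 holes -> [(4, 3), (4, 4), (4, 11), (4, 12), (5, 0), (5, 7), (5, 8), (5, 15), (6, 0), (6, 7), (6, 8), (6, 15), (7, 3), (7, 4), (7, 11), (7, 12)]
Unfold 4 (reflect across h@4): 32 holes -> [(0, 3), (0, 4), (0, 11), (0, 12), (1, 0), (1, 7), (1, 8), (1, 15), (2, 0), (2, 7), (2, 8), (2, 15), (3, 3), (3, 4), (3, 11), (3, 12), (4, 3), (4, 4), (4, 11), (4, 12), (5, 0), (5, 7), (5, 8), (5, 15), (6, 0), (6, 7), (6, 8), (6, 15), (7, 3), (7, 4), (7, 11), (7, 12)]
Holes: [(0, 3), (0, 4), (0, 11), (0, 12), (1, 0), (1, 7), (1, 8), (1, 15), (2, 0), (2, 7), (2, 8), (2, 15), (3, 3), (3, 4), (3, 11), (3, 12), (4, 3), (4, 4), (4, 11), (4, 12), (5, 0), (5, 7), (5, 8), (5, 15), (6, 0), (6, 7), (6, 8), (6, 15), (7, 3), (7, 4), (7, 11), (7, 12)]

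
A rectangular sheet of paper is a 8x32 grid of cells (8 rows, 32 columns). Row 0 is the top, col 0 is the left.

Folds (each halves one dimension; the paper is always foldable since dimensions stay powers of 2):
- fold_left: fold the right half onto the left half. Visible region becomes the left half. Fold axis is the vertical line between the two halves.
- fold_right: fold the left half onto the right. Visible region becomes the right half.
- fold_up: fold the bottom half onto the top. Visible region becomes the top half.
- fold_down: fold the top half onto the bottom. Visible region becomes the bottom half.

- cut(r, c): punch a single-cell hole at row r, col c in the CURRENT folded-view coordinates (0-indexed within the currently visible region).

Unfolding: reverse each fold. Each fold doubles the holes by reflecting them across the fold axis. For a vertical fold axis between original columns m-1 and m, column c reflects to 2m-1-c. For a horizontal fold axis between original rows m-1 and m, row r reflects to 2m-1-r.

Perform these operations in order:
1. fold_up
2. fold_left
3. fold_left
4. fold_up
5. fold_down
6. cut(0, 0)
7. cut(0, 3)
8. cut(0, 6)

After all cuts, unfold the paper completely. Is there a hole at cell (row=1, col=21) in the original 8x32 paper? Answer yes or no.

Answer: no

Derivation:
Op 1 fold_up: fold axis h@4; visible region now rows[0,4) x cols[0,32) = 4x32
Op 2 fold_left: fold axis v@16; visible region now rows[0,4) x cols[0,16) = 4x16
Op 3 fold_left: fold axis v@8; visible region now rows[0,4) x cols[0,8) = 4x8
Op 4 fold_up: fold axis h@2; visible region now rows[0,2) x cols[0,8) = 2x8
Op 5 fold_down: fold axis h@1; visible region now rows[1,2) x cols[0,8) = 1x8
Op 6 cut(0, 0): punch at orig (1,0); cuts so far [(1, 0)]; region rows[1,2) x cols[0,8) = 1x8
Op 7 cut(0, 3): punch at orig (1,3); cuts so far [(1, 0), (1, 3)]; region rows[1,2) x cols[0,8) = 1x8
Op 8 cut(0, 6): punch at orig (1,6); cuts so far [(1, 0), (1, 3), (1, 6)]; region rows[1,2) x cols[0,8) = 1x8
Unfold 1 (reflect across h@1): 6 holes -> [(0, 0), (0, 3), (0, 6), (1, 0), (1, 3), (1, 6)]
Unfold 2 (reflect across h@2): 12 holes -> [(0, 0), (0, 3), (0, 6), (1, 0), (1, 3), (1, 6), (2, 0), (2, 3), (2, 6), (3, 0), (3, 3), (3, 6)]
Unfold 3 (reflect across v@8): 24 holes -> [(0, 0), (0, 3), (0, 6), (0, 9), (0, 12), (0, 15), (1, 0), (1, 3), (1, 6), (1, 9), (1, 12), (1, 15), (2, 0), (2, 3), (2, 6), (2, 9), (2, 12), (2, 15), (3, 0), (3, 3), (3, 6), (3, 9), (3, 12), (3, 15)]
Unfold 4 (reflect across v@16): 48 holes -> [(0, 0), (0, 3), (0, 6), (0, 9), (0, 12), (0, 15), (0, 16), (0, 19), (0, 22), (0, 25), (0, 28), (0, 31), (1, 0), (1, 3), (1, 6), (1, 9), (1, 12), (1, 15), (1, 16), (1, 19), (1, 22), (1, 25), (1, 28), (1, 31), (2, 0), (2, 3), (2, 6), (2, 9), (2, 12), (2, 15), (2, 16), (2, 19), (2, 22), (2, 25), (2, 28), (2, 31), (3, 0), (3, 3), (3, 6), (3, 9), (3, 12), (3, 15), (3, 16), (3, 19), (3, 22), (3, 25), (3, 28), (3, 31)]
Unfold 5 (reflect across h@4): 96 holes -> [(0, 0), (0, 3), (0, 6), (0, 9), (0, 12), (0, 15), (0, 16), (0, 19), (0, 22), (0, 25), (0, 28), (0, 31), (1, 0), (1, 3), (1, 6), (1, 9), (1, 12), (1, 15), (1, 16), (1, 19), (1, 22), (1, 25), (1, 28), (1, 31), (2, 0), (2, 3), (2, 6), (2, 9), (2, 12), (2, 15), (2, 16), (2, 19), (2, 22), (2, 25), (2, 28), (2, 31), (3, 0), (3, 3), (3, 6), (3, 9), (3, 12), (3, 15), (3, 16), (3, 19), (3, 22), (3, 25), (3, 28), (3, 31), (4, 0), (4, 3), (4, 6), (4, 9), (4, 12), (4, 15), (4, 16), (4, 19), (4, 22), (4, 25), (4, 28), (4, 31), (5, 0), (5, 3), (5, 6), (5, 9), (5, 12), (5, 15), (5, 16), (5, 19), (5, 22), (5, 25), (5, 28), (5, 31), (6, 0), (6, 3), (6, 6), (6, 9), (6, 12), (6, 15), (6, 16), (6, 19), (6, 22), (6, 25), (6, 28), (6, 31), (7, 0), (7, 3), (7, 6), (7, 9), (7, 12), (7, 15), (7, 16), (7, 19), (7, 22), (7, 25), (7, 28), (7, 31)]
Holes: [(0, 0), (0, 3), (0, 6), (0, 9), (0, 12), (0, 15), (0, 16), (0, 19), (0, 22), (0, 25), (0, 28), (0, 31), (1, 0), (1, 3), (1, 6), (1, 9), (1, 12), (1, 15), (1, 16), (1, 19), (1, 22), (1, 25), (1, 28), (1, 31), (2, 0), (2, 3), (2, 6), (2, 9), (2, 12), (2, 15), (2, 16), (2, 19), (2, 22), (2, 25), (2, 28), (2, 31), (3, 0), (3, 3), (3, 6), (3, 9), (3, 12), (3, 15), (3, 16), (3, 19), (3, 22), (3, 25), (3, 28), (3, 31), (4, 0), (4, 3), (4, 6), (4, 9), (4, 12), (4, 15), (4, 16), (4, 19), (4, 22), (4, 25), (4, 28), (4, 31), (5, 0), (5, 3), (5, 6), (5, 9), (5, 12), (5, 15), (5, 16), (5, 19), (5, 22), (5, 25), (5, 28), (5, 31), (6, 0), (6, 3), (6, 6), (6, 9), (6, 12), (6, 15), (6, 16), (6, 19), (6, 22), (6, 25), (6, 28), (6, 31), (7, 0), (7, 3), (7, 6), (7, 9), (7, 12), (7, 15), (7, 16), (7, 19), (7, 22), (7, 25), (7, 28), (7, 31)]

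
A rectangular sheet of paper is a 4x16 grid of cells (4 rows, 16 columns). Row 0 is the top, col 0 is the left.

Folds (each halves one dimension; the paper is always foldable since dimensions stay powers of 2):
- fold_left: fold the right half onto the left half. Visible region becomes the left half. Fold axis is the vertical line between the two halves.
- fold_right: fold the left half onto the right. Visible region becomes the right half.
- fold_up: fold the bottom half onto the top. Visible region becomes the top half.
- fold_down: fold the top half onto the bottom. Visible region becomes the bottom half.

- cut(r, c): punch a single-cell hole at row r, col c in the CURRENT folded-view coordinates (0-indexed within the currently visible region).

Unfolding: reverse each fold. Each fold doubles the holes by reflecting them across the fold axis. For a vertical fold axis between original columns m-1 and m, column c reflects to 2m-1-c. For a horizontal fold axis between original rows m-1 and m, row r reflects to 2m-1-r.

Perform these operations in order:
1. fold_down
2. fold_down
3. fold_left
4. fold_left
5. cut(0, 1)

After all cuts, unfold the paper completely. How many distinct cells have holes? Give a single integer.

Answer: 16

Derivation:
Op 1 fold_down: fold axis h@2; visible region now rows[2,4) x cols[0,16) = 2x16
Op 2 fold_down: fold axis h@3; visible region now rows[3,4) x cols[0,16) = 1x16
Op 3 fold_left: fold axis v@8; visible region now rows[3,4) x cols[0,8) = 1x8
Op 4 fold_left: fold axis v@4; visible region now rows[3,4) x cols[0,4) = 1x4
Op 5 cut(0, 1): punch at orig (3,1); cuts so far [(3, 1)]; region rows[3,4) x cols[0,4) = 1x4
Unfold 1 (reflect across v@4): 2 holes -> [(3, 1), (3, 6)]
Unfold 2 (reflect across v@8): 4 holes -> [(3, 1), (3, 6), (3, 9), (3, 14)]
Unfold 3 (reflect across h@3): 8 holes -> [(2, 1), (2, 6), (2, 9), (2, 14), (3, 1), (3, 6), (3, 9), (3, 14)]
Unfold 4 (reflect across h@2): 16 holes -> [(0, 1), (0, 6), (0, 9), (0, 14), (1, 1), (1, 6), (1, 9), (1, 14), (2, 1), (2, 6), (2, 9), (2, 14), (3, 1), (3, 6), (3, 9), (3, 14)]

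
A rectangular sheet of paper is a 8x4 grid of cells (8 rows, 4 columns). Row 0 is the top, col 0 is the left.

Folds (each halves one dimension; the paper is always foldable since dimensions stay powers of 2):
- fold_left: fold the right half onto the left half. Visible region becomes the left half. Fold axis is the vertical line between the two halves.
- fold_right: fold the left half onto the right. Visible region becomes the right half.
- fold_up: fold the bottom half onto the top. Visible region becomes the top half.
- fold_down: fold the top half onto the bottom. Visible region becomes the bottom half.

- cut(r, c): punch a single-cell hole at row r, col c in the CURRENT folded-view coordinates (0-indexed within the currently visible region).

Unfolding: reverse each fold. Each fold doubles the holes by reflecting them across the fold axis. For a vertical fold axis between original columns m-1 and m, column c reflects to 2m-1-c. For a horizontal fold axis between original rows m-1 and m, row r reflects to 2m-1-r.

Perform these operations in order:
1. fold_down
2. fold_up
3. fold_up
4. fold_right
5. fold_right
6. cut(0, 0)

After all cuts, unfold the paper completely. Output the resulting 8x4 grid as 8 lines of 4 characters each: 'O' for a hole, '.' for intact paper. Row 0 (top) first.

Answer: OOOO
OOOO
OOOO
OOOO
OOOO
OOOO
OOOO
OOOO

Derivation:
Op 1 fold_down: fold axis h@4; visible region now rows[4,8) x cols[0,4) = 4x4
Op 2 fold_up: fold axis h@6; visible region now rows[4,6) x cols[0,4) = 2x4
Op 3 fold_up: fold axis h@5; visible region now rows[4,5) x cols[0,4) = 1x4
Op 4 fold_right: fold axis v@2; visible region now rows[4,5) x cols[2,4) = 1x2
Op 5 fold_right: fold axis v@3; visible region now rows[4,5) x cols[3,4) = 1x1
Op 6 cut(0, 0): punch at orig (4,3); cuts so far [(4, 3)]; region rows[4,5) x cols[3,4) = 1x1
Unfold 1 (reflect across v@3): 2 holes -> [(4, 2), (4, 3)]
Unfold 2 (reflect across v@2): 4 holes -> [(4, 0), (4, 1), (4, 2), (4, 3)]
Unfold 3 (reflect across h@5): 8 holes -> [(4, 0), (4, 1), (4, 2), (4, 3), (5, 0), (5, 1), (5, 2), (5, 3)]
Unfold 4 (reflect across h@6): 16 holes -> [(4, 0), (4, 1), (4, 2), (4, 3), (5, 0), (5, 1), (5, 2), (5, 3), (6, 0), (6, 1), (6, 2), (6, 3), (7, 0), (7, 1), (7, 2), (7, 3)]
Unfold 5 (reflect across h@4): 32 holes -> [(0, 0), (0, 1), (0, 2), (0, 3), (1, 0), (1, 1), (1, 2), (1, 3), (2, 0), (2, 1), (2, 2), (2, 3), (3, 0), (3, 1), (3, 2), (3, 3), (4, 0), (4, 1), (4, 2), (4, 3), (5, 0), (5, 1), (5, 2), (5, 3), (6, 0), (6, 1), (6, 2), (6, 3), (7, 0), (7, 1), (7, 2), (7, 3)]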